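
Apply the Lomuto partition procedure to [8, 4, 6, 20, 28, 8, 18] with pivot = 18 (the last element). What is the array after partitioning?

Lomuto partition with pivot = 18:

Initial array: [8, 4, 6, 20, 28, 8, 18]

arr[0]=8 <= 18: swap with position 0, array becomes [8, 4, 6, 20, 28, 8, 18]
arr[1]=4 <= 18: swap with position 1, array becomes [8, 4, 6, 20, 28, 8, 18]
arr[2]=6 <= 18: swap with position 2, array becomes [8, 4, 6, 20, 28, 8, 18]
arr[3]=20 > 18: no swap
arr[4]=28 > 18: no swap
arr[5]=8 <= 18: swap with position 3, array becomes [8, 4, 6, 8, 28, 20, 18]

Place pivot at position 4: [8, 4, 6, 8, 18, 20, 28]
Pivot position: 4

After partitioning with pivot 18, the array becomes [8, 4, 6, 8, 18, 20, 28]. The pivot is placed at index 4. All elements to the left of the pivot are <= 18, and all elements to the right are > 18.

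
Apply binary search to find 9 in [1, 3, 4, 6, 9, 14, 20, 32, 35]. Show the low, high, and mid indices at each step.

Binary search for 9 in [1, 3, 4, 6, 9, 14, 20, 32, 35]:

lo=0, hi=8, mid=4, arr[mid]=9 -> Found target at index 4!

Binary search finds 9 at index 4 after 1 comparisons. The search repeatedly halves the search space by comparing with the middle element.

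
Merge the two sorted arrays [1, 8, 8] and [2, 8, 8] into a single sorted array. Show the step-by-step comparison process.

Merging process:

Compare 1 vs 2: take 1 from left. Merged: [1]
Compare 8 vs 2: take 2 from right. Merged: [1, 2]
Compare 8 vs 8: take 8 from left. Merged: [1, 2, 8]
Compare 8 vs 8: take 8 from left. Merged: [1, 2, 8, 8]
Append remaining from right: [8, 8]. Merged: [1, 2, 8, 8, 8, 8]

Final merged array: [1, 2, 8, 8, 8, 8]
Total comparisons: 4

The merged array is [1, 2, 8, 8, 8, 8], requiring 4 comparisons. The merge step runs in O(n) time where n is the total number of elements.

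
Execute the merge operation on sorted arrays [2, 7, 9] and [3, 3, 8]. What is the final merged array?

Merging process:

Compare 2 vs 3: take 2 from left. Merged: [2]
Compare 7 vs 3: take 3 from right. Merged: [2, 3]
Compare 7 vs 3: take 3 from right. Merged: [2, 3, 3]
Compare 7 vs 8: take 7 from left. Merged: [2, 3, 3, 7]
Compare 9 vs 8: take 8 from right. Merged: [2, 3, 3, 7, 8]
Append remaining from left: [9]. Merged: [2, 3, 3, 7, 8, 9]

Final merged array: [2, 3, 3, 7, 8, 9]
Total comparisons: 5

The merged array is [2, 3, 3, 7, 8, 9], requiring 5 comparisons. The merge step runs in O(n) time where n is the total number of elements.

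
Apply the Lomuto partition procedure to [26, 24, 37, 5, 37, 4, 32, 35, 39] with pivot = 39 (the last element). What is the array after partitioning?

Lomuto partition with pivot = 39:

Initial array: [26, 24, 37, 5, 37, 4, 32, 35, 39]

arr[0]=26 <= 39: swap with position 0, array becomes [26, 24, 37, 5, 37, 4, 32, 35, 39]
arr[1]=24 <= 39: swap with position 1, array becomes [26, 24, 37, 5, 37, 4, 32, 35, 39]
arr[2]=37 <= 39: swap with position 2, array becomes [26, 24, 37, 5, 37, 4, 32, 35, 39]
arr[3]=5 <= 39: swap with position 3, array becomes [26, 24, 37, 5, 37, 4, 32, 35, 39]
arr[4]=37 <= 39: swap with position 4, array becomes [26, 24, 37, 5, 37, 4, 32, 35, 39]
arr[5]=4 <= 39: swap with position 5, array becomes [26, 24, 37, 5, 37, 4, 32, 35, 39]
arr[6]=32 <= 39: swap with position 6, array becomes [26, 24, 37, 5, 37, 4, 32, 35, 39]
arr[7]=35 <= 39: swap with position 7, array becomes [26, 24, 37, 5, 37, 4, 32, 35, 39]

Place pivot at position 8: [26, 24, 37, 5, 37, 4, 32, 35, 39]
Pivot position: 8

After partitioning with pivot 39, the array becomes [26, 24, 37, 5, 37, 4, 32, 35, 39]. The pivot is placed at index 8. All elements to the left of the pivot are <= 39, and all elements to the right are > 39.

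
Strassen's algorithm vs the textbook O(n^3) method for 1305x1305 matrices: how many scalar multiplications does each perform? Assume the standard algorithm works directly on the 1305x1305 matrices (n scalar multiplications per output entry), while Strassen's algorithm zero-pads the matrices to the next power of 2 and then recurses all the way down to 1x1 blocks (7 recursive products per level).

Matrix multiplication for 1305x1305 matrices:

Strassen's algorithm requires power-of-2 dimensions. Pad 1305x1305 to 2048x2048 (next power of 2).

Standard algorithm: 1305^3 = 2222447625 multiplications
Strassen's algorithm: 7^(log2(2048)) = 7^11 = 1977326743 multiplications
Savings: 2222447625 - 1977326743 = 245120882 multiplications

Standard: 2222447625 multiplications (1305^3). Strassen: 1977326743 multiplications (7^11, after padding to 2048x2048). Strassen reduces 8 recursive multiplications to 7 at each level.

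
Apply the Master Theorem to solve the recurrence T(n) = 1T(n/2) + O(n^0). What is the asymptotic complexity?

Master Theorem for T(n) = 1T(n/2) + O(n^0):

a = 1, b = 2, c = 0
log_b(a) = log_2(1) = 0.0000

Case 2: c = 0 = log_2(1) = 0.0000
T(n) = O(n^0 log n) = O(log n)

For T(n) = 1T(n/2) + O(n^0): log_2(1) = 0.0000. This is Case 2 of the Master Theorem (c = log_b(a), equal work at all levels), giving O(log n).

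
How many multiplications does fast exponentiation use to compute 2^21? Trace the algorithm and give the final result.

Computing 2^21 by squaring (build up from 2^1; each line after the first costs one multiplication):

2^1 = 2
2^2 = (2^1)^2 = 2^2 = 4
2^4 = (2^2)^2 = 4^2 = 16
2^5 = 2 * 2^4 = 2 * 16 = 32
2^10 = (2^5)^2 = 32^2 = 1024
2^20 = (2^10)^2 = 1024^2 = 1048576
2^21 = 2 * 2^20 = 2 * 1048576 = 2097152

Result: 2097152
Multiplications needed: 6 (6 lines after 2^1)

2^21 = 2097152. Using exponentiation by squaring, this requires 6 multiplications. The key idea: if the exponent is even, square the half-power; if odd, multiply by the base once.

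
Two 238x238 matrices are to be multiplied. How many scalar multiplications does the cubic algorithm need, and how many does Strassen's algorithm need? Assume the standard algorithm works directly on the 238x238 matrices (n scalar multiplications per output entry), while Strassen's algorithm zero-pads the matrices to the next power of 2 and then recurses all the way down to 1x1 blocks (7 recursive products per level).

Matrix multiplication for 238x238 matrices:

Strassen's algorithm requires power-of-2 dimensions. Pad 238x238 to 256x256 (next power of 2).

Standard algorithm: 238^3 = 13481272 multiplications
Strassen's algorithm: 7^(log2(256)) = 7^8 = 5764801 multiplications
Savings: 13481272 - 5764801 = 7716471 multiplications

Standard: 13481272 multiplications (238^3). Strassen: 5764801 multiplications (7^8, after padding to 256x256). Strassen reduces 8 recursive multiplications to 7 at each level.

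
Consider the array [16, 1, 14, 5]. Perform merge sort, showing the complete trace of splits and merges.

Merge sort trace:

Split: [16, 1, 14, 5] -> [16, 1] and [14, 5]
  Split: [16, 1] -> [16] and [1]
  Merge: [16] + [1] -> [1, 16]
  Split: [14, 5] -> [14] and [5]
  Merge: [14] + [5] -> [5, 14]
Merge: [1, 16] + [5, 14] -> [1, 5, 14, 16]

Final sorted array: [1, 5, 14, 16]

The merge sort proceeds by recursively splitting the array and merging sorted halves.
After all merges, the sorted array is [1, 5, 14, 16].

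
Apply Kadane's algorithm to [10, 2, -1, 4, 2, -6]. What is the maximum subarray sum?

Using Kadane's algorithm on [10, 2, -1, 4, 2, -6]:

Scanning through the array:
Position 1 (value 2): max_ending_here = 12, max_so_far = 12
Position 2 (value -1): max_ending_here = 11, max_so_far = 12
Position 3 (value 4): max_ending_here = 15, max_so_far = 15
Position 4 (value 2): max_ending_here = 17, max_so_far = 17
Position 5 (value -6): max_ending_here = 11, max_so_far = 17

Maximum subarray: [10, 2, -1, 4, 2]
Maximum sum: 17

The maximum subarray is [10, 2, -1, 4, 2] with sum 17. This subarray runs from index 0 to index 4.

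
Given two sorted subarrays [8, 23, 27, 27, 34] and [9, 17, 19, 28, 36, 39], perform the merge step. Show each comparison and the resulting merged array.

Merging process:

Compare 8 vs 9: take 8 from left. Merged: [8]
Compare 23 vs 9: take 9 from right. Merged: [8, 9]
Compare 23 vs 17: take 17 from right. Merged: [8, 9, 17]
Compare 23 vs 19: take 19 from right. Merged: [8, 9, 17, 19]
Compare 23 vs 28: take 23 from left. Merged: [8, 9, 17, 19, 23]
Compare 27 vs 28: take 27 from left. Merged: [8, 9, 17, 19, 23, 27]
Compare 27 vs 28: take 27 from left. Merged: [8, 9, 17, 19, 23, 27, 27]
Compare 34 vs 28: take 28 from right. Merged: [8, 9, 17, 19, 23, 27, 27, 28]
Compare 34 vs 36: take 34 from left. Merged: [8, 9, 17, 19, 23, 27, 27, 28, 34]
Append remaining from right: [36, 39]. Merged: [8, 9, 17, 19, 23, 27, 27, 28, 34, 36, 39]

Final merged array: [8, 9, 17, 19, 23, 27, 27, 28, 34, 36, 39]
Total comparisons: 9

The merged array is [8, 9, 17, 19, 23, 27, 27, 28, 34, 36, 39], requiring 9 comparisons. The merge step runs in O(n) time where n is the total number of elements.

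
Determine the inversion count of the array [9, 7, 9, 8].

Finding inversions in [9, 7, 9, 8]:

(0, 1): arr[0]=9 > arr[1]=7
(0, 3): arr[0]=9 > arr[3]=8
(2, 3): arr[2]=9 > arr[3]=8

Total inversions: 3

The array has 3 inversion(s): (0,1), (0,3), (2,3). Each pair (i,j) satisfies i < j and arr[i] > arr[j].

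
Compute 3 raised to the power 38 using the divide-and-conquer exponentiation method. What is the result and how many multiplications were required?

Computing 3^38 by squaring (build up from 3^1; each line after the first costs one multiplication):

3^1 = 3
3^2 = (3^1)^2 = 3^2 = 9
3^4 = (3^2)^2 = 9^2 = 81
3^8 = (3^4)^2 = 81^2 = 6561
3^9 = 3 * 3^8 = 3 * 6561 = 19683
3^18 = (3^9)^2 = 19683^2 = 387420489
3^19 = 3 * 3^18 = 3 * 387420489 = 1162261467
3^38 = (3^19)^2 = 1162261467^2 = 1350851717672992089

Result: 1350851717672992089
Multiplications needed: 7 (7 lines after 3^1)

3^38 = 1350851717672992089. Using exponentiation by squaring, this requires 7 multiplications. The key idea: if the exponent is even, square the half-power; if odd, multiply by the base once.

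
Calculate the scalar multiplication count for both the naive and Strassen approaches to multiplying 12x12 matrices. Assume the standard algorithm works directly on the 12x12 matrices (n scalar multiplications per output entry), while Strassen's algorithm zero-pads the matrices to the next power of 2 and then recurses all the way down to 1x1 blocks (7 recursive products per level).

Matrix multiplication for 12x12 matrices:

Strassen's algorithm requires power-of-2 dimensions. Pad 12x12 to 16x16 (next power of 2).

Standard algorithm: 12^3 = 1728 multiplications
Strassen's algorithm: 7^(log2(16)) = 7^4 = 2401 multiplications
Difference: 1728 - 2401 = -673 (Strassen uses MORE here due to padding overhead — for small or just-over-power-of-2 n, padding can outweigh the per-level savings)

Standard: 1728 multiplications (12^3). Strassen: 2401 multiplications (7^4, after padding to 16x16). Strassen reduces 8 recursive multiplications to 7 at each level.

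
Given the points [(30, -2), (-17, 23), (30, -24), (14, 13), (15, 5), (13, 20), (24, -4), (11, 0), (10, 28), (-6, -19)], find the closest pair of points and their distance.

Computing all pairwise distances among 10 points:

d((30, -2), (-17, 23)) = 53.2353
d((30, -2), (30, -24)) = 22.0
d((30, -2), (14, 13)) = 21.9317
d((30, -2), (15, 5)) = 16.5529
d((30, -2), (13, 20)) = 27.8029
d((30, -2), (24, -4)) = 6.3246 <-- minimum
d((30, -2), (11, 0)) = 19.105
d((30, -2), (10, 28)) = 36.0555
d((30, -2), (-6, -19)) = 39.8121
d((-17, 23), (30, -24)) = 66.468
d((-17, 23), (14, 13)) = 32.573
d((-17, 23), (15, 5)) = 36.7151
d((-17, 23), (13, 20)) = 30.1496
d((-17, 23), (24, -4)) = 49.0918
d((-17, 23), (11, 0)) = 36.2353
d((-17, 23), (10, 28)) = 27.4591
d((-17, 23), (-6, -19)) = 43.4166
d((30, -24), (14, 13)) = 40.3113
d((30, -24), (15, 5)) = 32.6497
d((30, -24), (13, 20)) = 47.1699
d((30, -24), (24, -4)) = 20.8806
d((30, -24), (11, 0)) = 30.6105
d((30, -24), (10, 28)) = 55.7136
d((30, -24), (-6, -19)) = 36.3456
d((14, 13), (15, 5)) = 8.0623
d((14, 13), (13, 20)) = 7.0711
d((14, 13), (24, -4)) = 19.7231
d((14, 13), (11, 0)) = 13.3417
d((14, 13), (10, 28)) = 15.5242
d((14, 13), (-6, -19)) = 37.7359
d((15, 5), (13, 20)) = 15.1327
d((15, 5), (24, -4)) = 12.7279
d((15, 5), (11, 0)) = 6.4031
d((15, 5), (10, 28)) = 23.5372
d((15, 5), (-6, -19)) = 31.8904
d((13, 20), (24, -4)) = 26.4008
d((13, 20), (11, 0)) = 20.0998
d((13, 20), (10, 28)) = 8.544
d((13, 20), (-6, -19)) = 43.382
d((24, -4), (11, 0)) = 13.6015
d((24, -4), (10, 28)) = 34.9285
d((24, -4), (-6, -19)) = 33.541
d((11, 0), (10, 28)) = 28.0179
d((11, 0), (-6, -19)) = 25.4951
d((10, 28), (-6, -19)) = 49.6488

Closest pair: (30, -2) and (24, -4) with distance 6.3246

The closest pair is (30, -2) and (24, -4) with Euclidean distance 6.3246. For 10 points, brute-force pairwise comparison is shown above. For large n, the divide-and-conquer algorithm (sort by x, recurse on halves, check the dividing strip) achieves O(n log n).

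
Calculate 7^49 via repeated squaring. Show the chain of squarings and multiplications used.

Computing 7^49 by squaring (build up from 7^1; each line after the first costs one multiplication):

7^1 = 7
7^2 = (7^1)^2 = 7^2 = 49
7^3 = 7 * 7^2 = 7 * 49 = 343
7^6 = (7^3)^2 = 343^2 = 117649
7^12 = (7^6)^2 = 117649^2 = 13841287201
7^24 = (7^12)^2 = 13841287201^2 = 191581231380566414401
7^48 = (7^24)^2 = 191581231380566414401^2 = 36703368217294125441230211032033660188801
7^49 = 7 * 7^48 = 7 * 36703368217294125441230211032033660188801 = 256923577521058878088611477224235621321607

Result: 256923577521058878088611477224235621321607
Multiplications needed: 7 (7 lines after 7^1)

7^49 = 256923577521058878088611477224235621321607. Using exponentiation by squaring, this requires 7 multiplications. The key idea: if the exponent is even, square the half-power; if odd, multiply by the base once.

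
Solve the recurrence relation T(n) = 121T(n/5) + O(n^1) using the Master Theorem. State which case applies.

Master Theorem for T(n) = 121T(n/5) + O(n^1):

a = 121, b = 5, c = 1
log_b(a) = log_5(121) = 2.9798

Case 1: c = 1 < log_5(121) = 2.9798
T(n) = O(n^(log_5 121))

For T(n) = 121T(n/5) + O(n^1): log_5(121) = 2.9798. This is Case 1 of the Master Theorem (c < log_b(a), work dominated by leaves), giving O(n^(log_5 121)).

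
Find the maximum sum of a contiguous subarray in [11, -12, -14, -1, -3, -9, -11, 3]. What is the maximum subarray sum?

Using Kadane's algorithm on [11, -12, -14, -1, -3, -9, -11, 3]:

Scanning through the array:
Position 1 (value -12): max_ending_here = -1, max_so_far = 11
Position 2 (value -14): max_ending_here = -14, max_so_far = 11
Position 3 (value -1): max_ending_here = -1, max_so_far = 11
Position 4 (value -3): max_ending_here = -3, max_so_far = 11
Position 5 (value -9): max_ending_here = -9, max_so_far = 11
Position 6 (value -11): max_ending_here = -11, max_so_far = 11
Position 7 (value 3): max_ending_here = 3, max_so_far = 11

Maximum subarray: [11]
Maximum sum: 11

The maximum subarray is [11] with sum 11. This subarray runs from index 0 to index 0.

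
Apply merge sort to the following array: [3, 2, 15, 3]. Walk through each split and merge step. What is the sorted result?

Merge sort trace:

Split: [3, 2, 15, 3] -> [3, 2] and [15, 3]
  Split: [3, 2] -> [3] and [2]
  Merge: [3] + [2] -> [2, 3]
  Split: [15, 3] -> [15] and [3]
  Merge: [15] + [3] -> [3, 15]
Merge: [2, 3] + [3, 15] -> [2, 3, 3, 15]

Final sorted array: [2, 3, 3, 15]

The merge sort proceeds by recursively splitting the array and merging sorted halves.
After all merges, the sorted array is [2, 3, 3, 15].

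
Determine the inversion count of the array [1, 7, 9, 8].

Finding inversions in [1, 7, 9, 8]:

(2, 3): arr[2]=9 > arr[3]=8

Total inversions: 1

The array has 1 inversion(s): (2,3). Each pair (i,j) satisfies i < j and arr[i] > arr[j].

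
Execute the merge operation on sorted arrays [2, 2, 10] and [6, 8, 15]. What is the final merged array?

Merging process:

Compare 2 vs 6: take 2 from left. Merged: [2]
Compare 2 vs 6: take 2 from left. Merged: [2, 2]
Compare 10 vs 6: take 6 from right. Merged: [2, 2, 6]
Compare 10 vs 8: take 8 from right. Merged: [2, 2, 6, 8]
Compare 10 vs 15: take 10 from left. Merged: [2, 2, 6, 8, 10]
Append remaining from right: [15]. Merged: [2, 2, 6, 8, 10, 15]

Final merged array: [2, 2, 6, 8, 10, 15]
Total comparisons: 5

The merged array is [2, 2, 6, 8, 10, 15], requiring 5 comparisons. The merge step runs in O(n) time where n is the total number of elements.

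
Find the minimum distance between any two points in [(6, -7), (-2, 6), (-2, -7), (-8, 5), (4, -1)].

Computing all pairwise distances among 5 points:

d((6, -7), (-2, 6)) = 15.2643
d((6, -7), (-2, -7)) = 8.0
d((6, -7), (-8, 5)) = 18.4391
d((6, -7), (4, -1)) = 6.3246
d((-2, 6), (-2, -7)) = 13.0
d((-2, 6), (-8, 5)) = 6.0828 <-- minimum
d((-2, 6), (4, -1)) = 9.2195
d((-2, -7), (-8, 5)) = 13.4164
d((-2, -7), (4, -1)) = 8.4853
d((-8, 5), (4, -1)) = 13.4164

Closest pair: (-2, 6) and (-8, 5) with distance 6.0828

The closest pair is (-2, 6) and (-8, 5) with Euclidean distance 6.0828. For 5 points, brute-force pairwise comparison is shown above. For large n, the divide-and-conquer algorithm (sort by x, recurse on halves, check the dividing strip) achieves O(n log n).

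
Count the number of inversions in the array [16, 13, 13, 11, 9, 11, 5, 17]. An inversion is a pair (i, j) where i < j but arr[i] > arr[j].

Finding inversions in [16, 13, 13, 11, 9, 11, 5, 17]:

(0, 1): arr[0]=16 > arr[1]=13
(0, 2): arr[0]=16 > arr[2]=13
(0, 3): arr[0]=16 > arr[3]=11
(0, 4): arr[0]=16 > arr[4]=9
(0, 5): arr[0]=16 > arr[5]=11
(0, 6): arr[0]=16 > arr[6]=5
(1, 3): arr[1]=13 > arr[3]=11
(1, 4): arr[1]=13 > arr[4]=9
(1, 5): arr[1]=13 > arr[5]=11
(1, 6): arr[1]=13 > arr[6]=5
(2, 3): arr[2]=13 > arr[3]=11
(2, 4): arr[2]=13 > arr[4]=9
(2, 5): arr[2]=13 > arr[5]=11
(2, 6): arr[2]=13 > arr[6]=5
(3, 4): arr[3]=11 > arr[4]=9
(3, 6): arr[3]=11 > arr[6]=5
(4, 6): arr[4]=9 > arr[6]=5
(5, 6): arr[5]=11 > arr[6]=5

Total inversions: 18

The array has 18 inversion(s): (0,1), (0,2), (0,3), (0,4), (0,5), (0,6), (1,3), (1,4), (1,5), (1,6), (2,3), (2,4), (2,5), (2,6), (3,4), (3,6), (4,6), (5,6). Each pair (i,j) satisfies i < j and arr[i] > arr[j].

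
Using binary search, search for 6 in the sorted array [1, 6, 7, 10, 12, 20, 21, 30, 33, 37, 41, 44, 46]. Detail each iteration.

Binary search for 6 in [1, 6, 7, 10, 12, 20, 21, 30, 33, 37, 41, 44, 46]:

lo=0, hi=12, mid=6, arr[mid]=21 -> 21 > 6, search left half
lo=0, hi=5, mid=2, arr[mid]=7 -> 7 > 6, search left half
lo=0, hi=1, mid=0, arr[mid]=1 -> 1 < 6, search right half
lo=1, hi=1, mid=1, arr[mid]=6 -> Found target at index 1!

Binary search finds 6 at index 1 after 4 comparisons. The search repeatedly halves the search space by comparing with the middle element.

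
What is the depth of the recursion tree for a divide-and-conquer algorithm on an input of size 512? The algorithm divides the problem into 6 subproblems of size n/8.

For divide and conquer with division factor 8:

Problem sizes at each level:
Level 0: 512
Level 1: 64
Level 2: 8
Level 3: 1

The root is level 0 and the size-1 base case is level 3 (the tree spans levels 0 through 3, i.e. 4 levels counting the root), so the depth is the number of divisions: log_8(512) = 3

The recursion tree depth is log_8(512) = 3. At each level, the problem size is divided by 8, so it takes 3 divisions to reduce to a base case of size 1. The algorithm makes 6 recursive calls at each level.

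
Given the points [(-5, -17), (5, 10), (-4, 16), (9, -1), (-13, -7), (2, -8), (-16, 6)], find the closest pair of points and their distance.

Computing all pairwise distances among 7 points:

d((-5, -17), (5, 10)) = 28.7924
d((-5, -17), (-4, 16)) = 33.0151
d((-5, -17), (9, -1)) = 21.2603
d((-5, -17), (-13, -7)) = 12.8062
d((-5, -17), (2, -8)) = 11.4018
d((-5, -17), (-16, 6)) = 25.4951
d((5, 10), (-4, 16)) = 10.8167
d((5, 10), (9, -1)) = 11.7047
d((5, 10), (-13, -7)) = 24.7588
d((5, 10), (2, -8)) = 18.2483
d((5, 10), (-16, 6)) = 21.3776
d((-4, 16), (9, -1)) = 21.4009
d((-4, 16), (-13, -7)) = 24.6982
d((-4, 16), (2, -8)) = 24.7386
d((-4, 16), (-16, 6)) = 15.6205
d((9, -1), (-13, -7)) = 22.8035
d((9, -1), (2, -8)) = 9.8995 <-- minimum
d((9, -1), (-16, 6)) = 25.9615
d((-13, -7), (2, -8)) = 15.0333
d((-13, -7), (-16, 6)) = 13.3417
d((2, -8), (-16, 6)) = 22.8035

Closest pair: (9, -1) and (2, -8) with distance 9.8995

The closest pair is (9, -1) and (2, -8) with Euclidean distance 9.8995. For 7 points, brute-force pairwise comparison is shown above. For large n, the divide-and-conquer algorithm (sort by x, recurse on halves, check the dividing strip) achieves O(n log n).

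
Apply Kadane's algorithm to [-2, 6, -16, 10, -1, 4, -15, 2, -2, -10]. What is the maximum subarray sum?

Using Kadane's algorithm on [-2, 6, -16, 10, -1, 4, -15, 2, -2, -10]:

Scanning through the array:
Position 1 (value 6): max_ending_here = 6, max_so_far = 6
Position 2 (value -16): max_ending_here = -10, max_so_far = 6
Position 3 (value 10): max_ending_here = 10, max_so_far = 10
Position 4 (value -1): max_ending_here = 9, max_so_far = 10
Position 5 (value 4): max_ending_here = 13, max_so_far = 13
Position 6 (value -15): max_ending_here = -2, max_so_far = 13
Position 7 (value 2): max_ending_here = 2, max_so_far = 13
Position 8 (value -2): max_ending_here = 0, max_so_far = 13
Position 9 (value -10): max_ending_here = -10, max_so_far = 13

Maximum subarray: [10, -1, 4]
Maximum sum: 13

The maximum subarray is [10, -1, 4] with sum 13. This subarray runs from index 3 to index 5.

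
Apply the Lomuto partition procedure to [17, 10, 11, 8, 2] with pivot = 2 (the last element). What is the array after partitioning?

Lomuto partition with pivot = 2:

Initial array: [17, 10, 11, 8, 2]

arr[0]=17 > 2: no swap
arr[1]=10 > 2: no swap
arr[2]=11 > 2: no swap
arr[3]=8 > 2: no swap

Place pivot at position 0: [2, 10, 11, 8, 17]
Pivot position: 0

After partitioning with pivot 2, the array becomes [2, 10, 11, 8, 17]. The pivot is placed at index 0. All elements to the left of the pivot are <= 2, and all elements to the right are > 2.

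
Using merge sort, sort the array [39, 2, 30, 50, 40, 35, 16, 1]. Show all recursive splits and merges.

Merge sort trace:

Split: [39, 2, 30, 50, 40, 35, 16, 1] -> [39, 2, 30, 50] and [40, 35, 16, 1]
  Split: [39, 2, 30, 50] -> [39, 2] and [30, 50]
    Split: [39, 2] -> [39] and [2]
    Merge: [39] + [2] -> [2, 39]
    Split: [30, 50] -> [30] and [50]
    Merge: [30] + [50] -> [30, 50]
  Merge: [2, 39] + [30, 50] -> [2, 30, 39, 50]
  Split: [40, 35, 16, 1] -> [40, 35] and [16, 1]
    Split: [40, 35] -> [40] and [35]
    Merge: [40] + [35] -> [35, 40]
    Split: [16, 1] -> [16] and [1]
    Merge: [16] + [1] -> [1, 16]
  Merge: [35, 40] + [1, 16] -> [1, 16, 35, 40]
Merge: [2, 30, 39, 50] + [1, 16, 35, 40] -> [1, 2, 16, 30, 35, 39, 40, 50]

Final sorted array: [1, 2, 16, 30, 35, 39, 40, 50]

The merge sort proceeds by recursively splitting the array and merging sorted halves.
After all merges, the sorted array is [1, 2, 16, 30, 35, 39, 40, 50].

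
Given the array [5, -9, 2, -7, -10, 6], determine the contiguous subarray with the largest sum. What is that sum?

Using Kadane's algorithm on [5, -9, 2, -7, -10, 6]:

Scanning through the array:
Position 1 (value -9): max_ending_here = -4, max_so_far = 5
Position 2 (value 2): max_ending_here = 2, max_so_far = 5
Position 3 (value -7): max_ending_here = -5, max_so_far = 5
Position 4 (value -10): max_ending_here = -10, max_so_far = 5
Position 5 (value 6): max_ending_here = 6, max_so_far = 6

Maximum subarray: [6]
Maximum sum: 6

The maximum subarray is [6] with sum 6. This subarray runs from index 5 to index 5.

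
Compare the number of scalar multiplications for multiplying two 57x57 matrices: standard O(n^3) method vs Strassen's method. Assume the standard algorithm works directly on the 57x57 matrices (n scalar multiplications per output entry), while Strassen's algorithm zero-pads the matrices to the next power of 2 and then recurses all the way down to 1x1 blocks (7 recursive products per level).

Matrix multiplication for 57x57 matrices:

Strassen's algorithm requires power-of-2 dimensions. Pad 57x57 to 64x64 (next power of 2).

Standard algorithm: 57^3 = 185193 multiplications
Strassen's algorithm: 7^(log2(64)) = 7^6 = 117649 multiplications
Savings: 185193 - 117649 = 67544 multiplications

Standard: 185193 multiplications (57^3). Strassen: 117649 multiplications (7^6, after padding to 64x64). Strassen reduces 8 recursive multiplications to 7 at each level.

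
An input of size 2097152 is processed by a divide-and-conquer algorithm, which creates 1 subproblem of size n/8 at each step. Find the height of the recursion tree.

For divide and conquer with division factor 8:

Problem sizes at each level:
Level 0: 2097152
Level 1: 262144
Level 2: 32768
Level 3: 4096
Level 4: 512
Level 5: 64
Level 6: 8
Level 7: 1

The root is level 0 and the size-1 base case is level 7 (the tree spans levels 0 through 7, i.e. 8 levels counting the root), so the depth is the number of divisions: log_8(2097152) = 7

The recursion tree depth is log_8(2097152) = 7. At each level, the problem size is divided by 8, so it takes 7 divisions to reduce to a base case of size 1. The algorithm makes 1 recursive call at each level.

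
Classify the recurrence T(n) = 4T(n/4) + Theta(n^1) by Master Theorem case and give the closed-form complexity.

Master Theorem for T(n) = 4T(n/4) + O(n^1):

a = 4, b = 4, c = 1
log_b(a) = log_4(4) = 1.0000

Case 2: c = 1 = log_4(4) = 1.0000
T(n) = O(n^1 log n) = O(n log n)

For T(n) = 4T(n/4) + O(n^1): log_4(4) = 1.0000. This is Case 2 of the Master Theorem (c = log_b(a), equal work at all levels), giving O(n log n).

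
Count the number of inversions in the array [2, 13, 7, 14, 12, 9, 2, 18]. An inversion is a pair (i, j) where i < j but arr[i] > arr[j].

Finding inversions in [2, 13, 7, 14, 12, 9, 2, 18]:

(1, 2): arr[1]=13 > arr[2]=7
(1, 4): arr[1]=13 > arr[4]=12
(1, 5): arr[1]=13 > arr[5]=9
(1, 6): arr[1]=13 > arr[6]=2
(2, 6): arr[2]=7 > arr[6]=2
(3, 4): arr[3]=14 > arr[4]=12
(3, 5): arr[3]=14 > arr[5]=9
(3, 6): arr[3]=14 > arr[6]=2
(4, 5): arr[4]=12 > arr[5]=9
(4, 6): arr[4]=12 > arr[6]=2
(5, 6): arr[5]=9 > arr[6]=2

Total inversions: 11

The array has 11 inversion(s): (1,2), (1,4), (1,5), (1,6), (2,6), (3,4), (3,5), (3,6), (4,5), (4,6), (5,6). Each pair (i,j) satisfies i < j and arr[i] > arr[j].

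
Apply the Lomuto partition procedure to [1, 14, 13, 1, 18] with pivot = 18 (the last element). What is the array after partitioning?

Lomuto partition with pivot = 18:

Initial array: [1, 14, 13, 1, 18]

arr[0]=1 <= 18: swap with position 0, array becomes [1, 14, 13, 1, 18]
arr[1]=14 <= 18: swap with position 1, array becomes [1, 14, 13, 1, 18]
arr[2]=13 <= 18: swap with position 2, array becomes [1, 14, 13, 1, 18]
arr[3]=1 <= 18: swap with position 3, array becomes [1, 14, 13, 1, 18]

Place pivot at position 4: [1, 14, 13, 1, 18]
Pivot position: 4

After partitioning with pivot 18, the array becomes [1, 14, 13, 1, 18]. The pivot is placed at index 4. All elements to the left of the pivot are <= 18, and all elements to the right are > 18.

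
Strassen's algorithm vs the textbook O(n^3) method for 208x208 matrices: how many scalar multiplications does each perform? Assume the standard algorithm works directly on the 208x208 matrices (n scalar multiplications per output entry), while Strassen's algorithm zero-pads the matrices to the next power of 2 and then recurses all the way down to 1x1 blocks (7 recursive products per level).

Matrix multiplication for 208x208 matrices:

Strassen's algorithm requires power-of-2 dimensions. Pad 208x208 to 256x256 (next power of 2).

Standard algorithm: 208^3 = 8998912 multiplications
Strassen's algorithm: 7^(log2(256)) = 7^8 = 5764801 multiplications
Savings: 8998912 - 5764801 = 3234111 multiplications

Standard: 8998912 multiplications (208^3). Strassen: 5764801 multiplications (7^8, after padding to 256x256). Strassen reduces 8 recursive multiplications to 7 at each level.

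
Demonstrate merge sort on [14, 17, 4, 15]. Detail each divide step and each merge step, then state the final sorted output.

Merge sort trace:

Split: [14, 17, 4, 15] -> [14, 17] and [4, 15]
  Split: [14, 17] -> [14] and [17]
  Merge: [14] + [17] -> [14, 17]
  Split: [4, 15] -> [4] and [15]
  Merge: [4] + [15] -> [4, 15]
Merge: [14, 17] + [4, 15] -> [4, 14, 15, 17]

Final sorted array: [4, 14, 15, 17]

The merge sort proceeds by recursively splitting the array and merging sorted halves.
After all merges, the sorted array is [4, 14, 15, 17].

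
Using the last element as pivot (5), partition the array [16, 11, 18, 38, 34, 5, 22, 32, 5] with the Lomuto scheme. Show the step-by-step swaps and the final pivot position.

Lomuto partition with pivot = 5:

Initial array: [16, 11, 18, 38, 34, 5, 22, 32, 5]

arr[0]=16 > 5: no swap
arr[1]=11 > 5: no swap
arr[2]=18 > 5: no swap
arr[3]=38 > 5: no swap
arr[4]=34 > 5: no swap
arr[5]=5 <= 5: swap with position 0, array becomes [5, 11, 18, 38, 34, 16, 22, 32, 5]
arr[6]=22 > 5: no swap
arr[7]=32 > 5: no swap

Place pivot at position 1: [5, 5, 18, 38, 34, 16, 22, 32, 11]
Pivot position: 1

After partitioning with pivot 5, the array becomes [5, 5, 18, 38, 34, 16, 22, 32, 11]. The pivot is placed at index 1. All elements to the left of the pivot are <= 5, and all elements to the right are > 5.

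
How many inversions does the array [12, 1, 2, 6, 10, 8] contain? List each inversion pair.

Finding inversions in [12, 1, 2, 6, 10, 8]:

(0, 1): arr[0]=12 > arr[1]=1
(0, 2): arr[0]=12 > arr[2]=2
(0, 3): arr[0]=12 > arr[3]=6
(0, 4): arr[0]=12 > arr[4]=10
(0, 5): arr[0]=12 > arr[5]=8
(4, 5): arr[4]=10 > arr[5]=8

Total inversions: 6

The array has 6 inversion(s): (0,1), (0,2), (0,3), (0,4), (0,5), (4,5). Each pair (i,j) satisfies i < j and arr[i] > arr[j].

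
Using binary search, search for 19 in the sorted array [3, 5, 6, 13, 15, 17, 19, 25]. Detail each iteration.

Binary search for 19 in [3, 5, 6, 13, 15, 17, 19, 25]:

lo=0, hi=7, mid=3, arr[mid]=13 -> 13 < 19, search right half
lo=4, hi=7, mid=5, arr[mid]=17 -> 17 < 19, search right half
lo=6, hi=7, mid=6, arr[mid]=19 -> Found target at index 6!

Binary search finds 19 at index 6 after 3 comparisons. The search repeatedly halves the search space by comparing with the middle element.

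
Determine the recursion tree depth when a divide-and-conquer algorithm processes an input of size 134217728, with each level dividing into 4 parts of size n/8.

For divide and conquer with division factor 8:

Problem sizes at each level:
Level 0: 134217728
Level 1: 16777216
Level 2: 2097152
Level 3: 262144
Level 4: 32768
Level 5: 4096
Level 6: 512
Level 7: 64
Level 8: 8
Level 9: 1

The root is level 0 and the size-1 base case is level 9 (the tree spans levels 0 through 9, i.e. 10 levels counting the root), so the depth is the number of divisions: log_8(134217728) = 9

The recursion tree depth is log_8(134217728) = 9. At each level, the problem size is divided by 8, so it takes 9 divisions to reduce to a base case of size 1. The algorithm makes 4 recursive calls at each level.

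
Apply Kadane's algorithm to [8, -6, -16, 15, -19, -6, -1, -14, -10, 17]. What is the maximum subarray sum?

Using Kadane's algorithm on [8, -6, -16, 15, -19, -6, -1, -14, -10, 17]:

Scanning through the array:
Position 1 (value -6): max_ending_here = 2, max_so_far = 8
Position 2 (value -16): max_ending_here = -14, max_so_far = 8
Position 3 (value 15): max_ending_here = 15, max_so_far = 15
Position 4 (value -19): max_ending_here = -4, max_so_far = 15
Position 5 (value -6): max_ending_here = -6, max_so_far = 15
Position 6 (value -1): max_ending_here = -1, max_so_far = 15
Position 7 (value -14): max_ending_here = -14, max_so_far = 15
Position 8 (value -10): max_ending_here = -10, max_so_far = 15
Position 9 (value 17): max_ending_here = 17, max_so_far = 17

Maximum subarray: [17]
Maximum sum: 17

The maximum subarray is [17] with sum 17. This subarray runs from index 9 to index 9.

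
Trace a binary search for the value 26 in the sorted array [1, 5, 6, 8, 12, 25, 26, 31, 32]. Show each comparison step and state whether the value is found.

Binary search for 26 in [1, 5, 6, 8, 12, 25, 26, 31, 32]:

lo=0, hi=8, mid=4, arr[mid]=12 -> 12 < 26, search right half
lo=5, hi=8, mid=6, arr[mid]=26 -> Found target at index 6!

Binary search finds 26 at index 6 after 2 comparisons. The search repeatedly halves the search space by comparing with the middle element.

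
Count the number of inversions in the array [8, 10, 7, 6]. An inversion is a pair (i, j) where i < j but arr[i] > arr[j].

Finding inversions in [8, 10, 7, 6]:

(0, 2): arr[0]=8 > arr[2]=7
(0, 3): arr[0]=8 > arr[3]=6
(1, 2): arr[1]=10 > arr[2]=7
(1, 3): arr[1]=10 > arr[3]=6
(2, 3): arr[2]=7 > arr[3]=6

Total inversions: 5

The array has 5 inversion(s): (0,2), (0,3), (1,2), (1,3), (2,3). Each pair (i,j) satisfies i < j and arr[i] > arr[j].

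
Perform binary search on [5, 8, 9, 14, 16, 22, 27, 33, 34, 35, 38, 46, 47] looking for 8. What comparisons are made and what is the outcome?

Binary search for 8 in [5, 8, 9, 14, 16, 22, 27, 33, 34, 35, 38, 46, 47]:

lo=0, hi=12, mid=6, arr[mid]=27 -> 27 > 8, search left half
lo=0, hi=5, mid=2, arr[mid]=9 -> 9 > 8, search left half
lo=0, hi=1, mid=0, arr[mid]=5 -> 5 < 8, search right half
lo=1, hi=1, mid=1, arr[mid]=8 -> Found target at index 1!

Binary search finds 8 at index 1 after 4 comparisons. The search repeatedly halves the search space by comparing with the middle element.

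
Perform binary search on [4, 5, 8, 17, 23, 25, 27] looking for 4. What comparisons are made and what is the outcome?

Binary search for 4 in [4, 5, 8, 17, 23, 25, 27]:

lo=0, hi=6, mid=3, arr[mid]=17 -> 17 > 4, search left half
lo=0, hi=2, mid=1, arr[mid]=5 -> 5 > 4, search left half
lo=0, hi=0, mid=0, arr[mid]=4 -> Found target at index 0!

Binary search finds 4 at index 0 after 3 comparisons. The search repeatedly halves the search space by comparing with the middle element.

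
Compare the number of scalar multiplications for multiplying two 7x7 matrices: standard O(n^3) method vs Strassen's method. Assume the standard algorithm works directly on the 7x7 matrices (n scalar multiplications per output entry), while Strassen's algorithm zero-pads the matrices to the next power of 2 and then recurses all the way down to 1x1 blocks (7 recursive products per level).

Matrix multiplication for 7x7 matrices:

Strassen's algorithm requires power-of-2 dimensions. Pad 7x7 to 8x8 (next power of 2).

Standard algorithm: 7^3 = 343 multiplications
Strassen's algorithm: 7^(log2(8)) = 7^3 = 343 multiplications
Savings: 343 - 343 = 0 multiplications

Standard: 343 multiplications (7^3). Strassen: 343 multiplications (7^3, after padding to 8x8). Strassen reduces 8 recursive multiplications to 7 at each level.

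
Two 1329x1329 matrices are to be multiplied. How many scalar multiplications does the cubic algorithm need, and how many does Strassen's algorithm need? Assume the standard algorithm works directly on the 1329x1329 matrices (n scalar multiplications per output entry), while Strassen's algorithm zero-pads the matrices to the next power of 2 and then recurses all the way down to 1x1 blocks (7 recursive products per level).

Matrix multiplication for 1329x1329 matrices:

Strassen's algorithm requires power-of-2 dimensions. Pad 1329x1329 to 2048x2048 (next power of 2).

Standard algorithm: 1329^3 = 2347334289 multiplications
Strassen's algorithm: 7^(log2(2048)) = 7^11 = 1977326743 multiplications
Savings: 2347334289 - 1977326743 = 370007546 multiplications

Standard: 2347334289 multiplications (1329^3). Strassen: 1977326743 multiplications (7^11, after padding to 2048x2048). Strassen reduces 8 recursive multiplications to 7 at each level.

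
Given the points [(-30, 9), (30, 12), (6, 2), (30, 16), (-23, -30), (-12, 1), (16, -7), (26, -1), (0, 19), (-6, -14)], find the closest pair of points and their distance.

Computing all pairwise distances among 10 points:

d((-30, 9), (30, 12)) = 60.075
d((-30, 9), (6, 2)) = 36.6742
d((-30, 9), (30, 16)) = 60.407
d((-30, 9), (-23, -30)) = 39.6232
d((-30, 9), (-12, 1)) = 19.6977
d((-30, 9), (16, -7)) = 48.7032
d((-30, 9), (26, -1)) = 56.8859
d((-30, 9), (0, 19)) = 31.6228
d((-30, 9), (-6, -14)) = 33.2415
d((30, 12), (6, 2)) = 26.0
d((30, 12), (30, 16)) = 4.0 <-- minimum
d((30, 12), (-23, -30)) = 67.624
d((30, 12), (-12, 1)) = 43.4166
d((30, 12), (16, -7)) = 23.6008
d((30, 12), (26, -1)) = 13.6015
d((30, 12), (0, 19)) = 30.8058
d((30, 12), (-6, -14)) = 44.4072
d((6, 2), (30, 16)) = 27.7849
d((6, 2), (-23, -30)) = 43.1856
d((6, 2), (-12, 1)) = 18.0278
d((6, 2), (16, -7)) = 13.4536
d((6, 2), (26, -1)) = 20.2237
d((6, 2), (0, 19)) = 18.0278
d((6, 2), (-6, -14)) = 20.0
d((30, 16), (-23, -30)) = 70.1783
d((30, 16), (-12, 1)) = 44.5982
d((30, 16), (16, -7)) = 26.9258
d((30, 16), (26, -1)) = 17.4642
d((30, 16), (0, 19)) = 30.1496
d((30, 16), (-6, -14)) = 46.8615
d((-23, -30), (-12, 1)) = 32.8938
d((-23, -30), (16, -7)) = 45.2769
d((-23, -30), (26, -1)) = 56.9386
d((-23, -30), (0, 19)) = 54.1295
d((-23, -30), (-6, -14)) = 23.3452
d((-12, 1), (16, -7)) = 29.1204
d((-12, 1), (26, -1)) = 38.0526
d((-12, 1), (0, 19)) = 21.6333
d((-12, 1), (-6, -14)) = 16.1555
d((16, -7), (26, -1)) = 11.6619
d((16, -7), (0, 19)) = 30.5287
d((16, -7), (-6, -14)) = 23.0868
d((26, -1), (0, 19)) = 32.8024
d((26, -1), (-6, -14)) = 34.5398
d((0, 19), (-6, -14)) = 33.541

Closest pair: (30, 12) and (30, 16) with distance 4.0

The closest pair is (30, 12) and (30, 16) with Euclidean distance 4.0. For 10 points, brute-force pairwise comparison is shown above. For large n, the divide-and-conquer algorithm (sort by x, recurse on halves, check the dividing strip) achieves O(n log n).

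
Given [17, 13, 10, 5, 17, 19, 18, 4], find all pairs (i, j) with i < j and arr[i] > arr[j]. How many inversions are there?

Finding inversions in [17, 13, 10, 5, 17, 19, 18, 4]:

(0, 1): arr[0]=17 > arr[1]=13
(0, 2): arr[0]=17 > arr[2]=10
(0, 3): arr[0]=17 > arr[3]=5
(0, 7): arr[0]=17 > arr[7]=4
(1, 2): arr[1]=13 > arr[2]=10
(1, 3): arr[1]=13 > arr[3]=5
(1, 7): arr[1]=13 > arr[7]=4
(2, 3): arr[2]=10 > arr[3]=5
(2, 7): arr[2]=10 > arr[7]=4
(3, 7): arr[3]=5 > arr[7]=4
(4, 7): arr[4]=17 > arr[7]=4
(5, 6): arr[5]=19 > arr[6]=18
(5, 7): arr[5]=19 > arr[7]=4
(6, 7): arr[6]=18 > arr[7]=4

Total inversions: 14

The array has 14 inversion(s): (0,1), (0,2), (0,3), (0,7), (1,2), (1,3), (1,7), (2,3), (2,7), (3,7), (4,7), (5,6), (5,7), (6,7). Each pair (i,j) satisfies i < j and arr[i] > arr[j].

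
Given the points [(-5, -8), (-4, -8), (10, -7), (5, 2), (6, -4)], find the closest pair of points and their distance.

Computing all pairwise distances among 5 points:

d((-5, -8), (-4, -8)) = 1.0 <-- minimum
d((-5, -8), (10, -7)) = 15.0333
d((-5, -8), (5, 2)) = 14.1421
d((-5, -8), (6, -4)) = 11.7047
d((-4, -8), (10, -7)) = 14.0357
d((-4, -8), (5, 2)) = 13.4536
d((-4, -8), (6, -4)) = 10.7703
d((10, -7), (5, 2)) = 10.2956
d((10, -7), (6, -4)) = 5.0
d((5, 2), (6, -4)) = 6.0828

Closest pair: (-5, -8) and (-4, -8) with distance 1.0

The closest pair is (-5, -8) and (-4, -8) with Euclidean distance 1.0. For 5 points, brute-force pairwise comparison is shown above. For large n, the divide-and-conquer algorithm (sort by x, recurse on halves, check the dividing strip) achieves O(n log n).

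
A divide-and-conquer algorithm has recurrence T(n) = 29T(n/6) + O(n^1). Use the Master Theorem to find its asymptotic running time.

Master Theorem for T(n) = 29T(n/6) + O(n^1):

a = 29, b = 6, c = 1
log_b(a) = log_6(29) = 1.8793

Case 1: c = 1 < log_6(29) = 1.8793
T(n) = O(n^(log_6 29))

For T(n) = 29T(n/6) + O(n^1): log_6(29) = 1.8793. This is Case 1 of the Master Theorem (c < log_b(a), work dominated by leaves), giving O(n^(log_6 29)).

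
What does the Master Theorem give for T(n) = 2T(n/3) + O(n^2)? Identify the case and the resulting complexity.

Master Theorem for T(n) = 2T(n/3) + O(n^2):

a = 2, b = 3, c = 2
log_b(a) = log_3(2) = 0.6309

Case 3: c = 2 > log_3(2) = 0.6309
T(n) = O(n^2) = O(n^2)

For T(n) = 2T(n/3) + O(n^2): log_3(2) = 0.6309. This is Case 3 of the Master Theorem (c > log_b(a), work dominated by root), giving O(n^2).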